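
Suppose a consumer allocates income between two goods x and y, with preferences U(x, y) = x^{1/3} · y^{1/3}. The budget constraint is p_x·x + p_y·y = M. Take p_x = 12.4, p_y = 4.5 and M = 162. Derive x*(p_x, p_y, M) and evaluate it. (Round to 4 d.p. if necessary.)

MU_x/MU_y = (1/3·y)/(1/3·x); tangency sets this equal to p_x/p_y.
So 1/3·p_y·y = 1/3·p_x·x; combined with the budget, a share 0.5 of income goes to x.
Demand: x*(p_x,p_y,M) = 0.5·M/p_x and y* = 0.5·M/p_y.
At p_x=12.4, p_y=4.5, M=162: x* = 0.5·162/12.4 = 6.5323.

x* = 6.5323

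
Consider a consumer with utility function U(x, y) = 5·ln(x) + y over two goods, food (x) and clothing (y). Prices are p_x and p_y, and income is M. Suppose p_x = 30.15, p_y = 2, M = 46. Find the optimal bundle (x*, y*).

Set MRS = p_x/p_y: (5/x)/1 = p_x/p_y.
So x*(p_x,p_y) = 5·p_y/p_x, independent of income; and y* = (M − 5·p_y)/p_y.
At the given prices: x* = 5·2/30.15 = 0.3317, and y* = 18.

x* = 0.3317, y* = 18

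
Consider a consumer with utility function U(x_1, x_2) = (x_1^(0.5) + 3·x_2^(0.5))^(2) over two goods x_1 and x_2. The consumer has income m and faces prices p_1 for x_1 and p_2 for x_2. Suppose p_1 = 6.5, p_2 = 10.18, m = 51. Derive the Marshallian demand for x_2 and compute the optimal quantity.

Numerically x_2/x_1 = 3.669219, so x_1* = 51/(6.5 + 10.18·3.669219) = 1.163 and x_2* = 3.669219·1.163 = 4.2672.

x_2* = 4.2672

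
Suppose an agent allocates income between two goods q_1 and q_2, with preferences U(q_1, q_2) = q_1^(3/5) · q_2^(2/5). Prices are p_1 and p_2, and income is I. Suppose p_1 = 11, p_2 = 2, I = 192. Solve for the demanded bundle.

q_1* = 10.4727, q_2* = 38.4

Demand: q_1*(p_1,p_2,I) = 0.6·I/p_1 and q_2* = 0.4·I/p_2.
At p_1=11, p_2=2, I=192: q_1* = 0.6·192/11 = 10.4727, q_2* = 38.4.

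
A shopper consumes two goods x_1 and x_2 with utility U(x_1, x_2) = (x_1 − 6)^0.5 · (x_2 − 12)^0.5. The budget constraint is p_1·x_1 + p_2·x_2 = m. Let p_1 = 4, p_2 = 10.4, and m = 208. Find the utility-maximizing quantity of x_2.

Let x_1' = x_1−6, x_2' = x_2−12. MRS = x_2'/x_1' = p_1/p_2.
After buying the subsistence bundle (6, 12), a share 0.5 of the remaining income goes to x_1: x_1* = 6 + 0.5·(m − 6p_1 − 12p_2)/p_1.
Discretionary income = 208 − 6·4 − 12·10.4 = 59.2; x_2* = 12 + 0.5·59.2/10.4 = 14.8462.

x_2* = 14.8462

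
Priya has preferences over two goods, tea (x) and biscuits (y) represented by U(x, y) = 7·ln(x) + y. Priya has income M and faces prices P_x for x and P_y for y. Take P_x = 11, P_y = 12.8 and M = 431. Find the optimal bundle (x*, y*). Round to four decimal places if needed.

x* = 8.1455, y* = 26.6719

MU_x = 7/x, MU_y = 1. Tangency: 7/x = P_x/P_y.
So x*(P_x,P_y) = 7·P_y/P_x, independent of income; and y* = (M − 7·P_y)/P_y.
At the given prices: x* = 7·12.8/11 = 8.1455, and y* = 26.6719.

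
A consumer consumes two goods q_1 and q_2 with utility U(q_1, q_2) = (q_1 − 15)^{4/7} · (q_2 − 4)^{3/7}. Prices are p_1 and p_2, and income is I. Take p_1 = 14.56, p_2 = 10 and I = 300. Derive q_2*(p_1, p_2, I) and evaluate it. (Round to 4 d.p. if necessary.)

q_2* = 5.7829

Discretionary income = 300 − 15·14.56 − 4·10 = 41.6; q_2* = 4 + 3/7·41.6/10 = 5.7829.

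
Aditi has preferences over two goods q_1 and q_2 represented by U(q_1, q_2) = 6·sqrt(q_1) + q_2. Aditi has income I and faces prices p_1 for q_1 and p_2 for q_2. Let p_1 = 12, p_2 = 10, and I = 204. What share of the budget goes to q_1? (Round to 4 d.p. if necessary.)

share on q_1 = 0.3676

Set MRS = p_1/p_2: 3·q_1^(−1/2) = p_1/p_2.
Thus q_1* = (3·p_2/p_1)² — independent of I — with the rest of income spent on q_2.
Plugging in: q_1* = (3·10/12)² = 6.25, q_2* = 12.9.
Expenditure on q_1: 12·6.25 = 75; share = 0.3676.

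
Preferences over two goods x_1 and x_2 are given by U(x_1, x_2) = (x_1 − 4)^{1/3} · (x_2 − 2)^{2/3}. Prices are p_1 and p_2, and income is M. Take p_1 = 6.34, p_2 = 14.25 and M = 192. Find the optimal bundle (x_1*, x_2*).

x_1* = 11.2629, x_2* = 8.4627

Let x_1' = x_1−4, x_2' = x_2−2. MRS = (1/2)·x_2'/x_1' = p_1/p_2.
Substituting into the budget: x_1* = 4 + 1/3·(M − 4·p_1 − 2·p_2)/p_1, and x_2* = 2 + 2/3·(…)/p_2.
Discretionary income = 192 − 4·6.34 − 2·14.25 = 138.14; x_1* = 4 + 1/3·138.14/6.34 = 11.2629; x_2* = 2 + 2/3·138.14/14.25 = 8.4627.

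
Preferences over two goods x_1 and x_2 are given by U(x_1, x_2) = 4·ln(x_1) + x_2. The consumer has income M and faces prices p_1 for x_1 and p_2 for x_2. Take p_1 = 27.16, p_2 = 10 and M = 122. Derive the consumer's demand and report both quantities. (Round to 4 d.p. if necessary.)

Set MRS = p_1/p_2: (4/x_1)/1 = p_1/p_2.
So x_1*(p_1,p_2) = 4·p_2/p_1, independent of income; and x_2* = (M − 4·p_2)/p_2.
At the given prices: x_1* = 4·10/27.16 = 1.4728, and x_2* = 8.2.

x_1* = 1.4728, x_2* = 8.2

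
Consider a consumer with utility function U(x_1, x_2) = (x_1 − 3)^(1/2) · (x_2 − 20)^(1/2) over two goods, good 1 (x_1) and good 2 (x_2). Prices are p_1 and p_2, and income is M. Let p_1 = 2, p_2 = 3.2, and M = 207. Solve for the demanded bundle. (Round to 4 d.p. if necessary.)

Let x_1' = x_1−3, x_2' = x_2−20. MRS = x_2'/x_1' = p_1/p_2.
After buying the subsistence bundle (3, 20), a share 0.5 of the remaining income goes to x_1: x_1* = 3 + 0.5·(M − 3p_1 − 20p_2)/p_1.
Discretionary income = 207 − 3·2 − 20·3.2 = 137; x_1* = 3 + 0.5·137/2 = 37.25; x_2* = 20 + 0.5·137/3.2 = 41.4062.

x_1* = 37.25, x_2* = 41.4062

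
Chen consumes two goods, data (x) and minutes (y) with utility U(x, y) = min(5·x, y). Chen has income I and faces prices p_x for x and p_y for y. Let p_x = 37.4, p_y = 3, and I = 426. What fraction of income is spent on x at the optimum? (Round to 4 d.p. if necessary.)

Leontief preferences: the optimum is at the kink where x/1 = y/5, i.e. y = 5·x.
Budget: p_x·x + p_y·5·x = I, so (p_x + 5·p_y)·x = I.
Demand: x*(p_x,p_y,I) = I/(p_x + 5·p_y), y* = 5·I/(p_x + 5·p_y).
Here 37.4 + 5·3 = 52.4, giving x* = 8.1298 and y* = 40.6489.
Expenditure on x: 37.4·8.1298 = 304.0534; share = 0.7137.

share on x = 0.7137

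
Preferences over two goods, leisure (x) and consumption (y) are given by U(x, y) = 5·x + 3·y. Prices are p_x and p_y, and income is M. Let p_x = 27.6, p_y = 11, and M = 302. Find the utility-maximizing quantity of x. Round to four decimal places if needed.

x* = 0

y gives more utility per dollar, so spend all income on y: y* = M/p_y, x* = 0.
Numerically: x* = 0, y* = 27.4545.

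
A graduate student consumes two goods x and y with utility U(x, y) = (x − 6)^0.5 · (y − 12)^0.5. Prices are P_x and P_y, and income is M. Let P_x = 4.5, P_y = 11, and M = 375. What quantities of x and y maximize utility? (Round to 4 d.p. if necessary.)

This is Cobb-Douglas in (x−6, y−12): tangency gives 0.5·P_y·(y−12) = 0.5·P_x·(x−6).
Substituting into the budget: x* = 6 + 0.5·(M − 6·P_x − 12·P_y)/P_x, and y* = 12 + 0.5·(…)/P_y.
Discretionary income = 375 − 6·4.5 − 12·11 = 216; x* = 6 + 0.5·216/4.5 = 30; y* = 12 + 0.5·216/11 = 21.8182.

x* = 30, y* = 21.8182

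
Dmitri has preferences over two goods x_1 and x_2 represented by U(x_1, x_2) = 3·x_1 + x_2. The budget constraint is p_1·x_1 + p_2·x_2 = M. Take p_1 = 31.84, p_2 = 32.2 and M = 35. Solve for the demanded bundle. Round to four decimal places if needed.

x_1* = 1.0992, x_2* = 0

Perfect substitutes: compare marginal utility per dollar. 3/p_1 vs 1/p_2 → 0.0942 vs 0.0311.
x_1 gives more utility per dollar, so spend all income on x_1: x_1* = M/p_1, x_2* = 0.
Numerically: x_1* = 1.0992, x_2* = 0.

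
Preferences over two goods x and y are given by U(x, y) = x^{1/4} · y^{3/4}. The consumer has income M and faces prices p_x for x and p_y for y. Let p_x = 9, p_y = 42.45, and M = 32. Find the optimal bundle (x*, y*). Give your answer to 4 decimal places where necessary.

Tangency: MRS = (1/3)·y/x = p_x/p_y.
So 0.25·p_y·y = 0.75·p_x·x; combined with the budget, a share 0.25 of income goes to x.
Demand: x*(p_x,p_y,M) = 0.25·M/p_x and y* = 0.75·M/p_y.
At p_x=9, p_y=42.45, M=32: x* = 0.25·32/9 = 0.8889, y* = 0.5654.

x* = 0.8889, y* = 0.5654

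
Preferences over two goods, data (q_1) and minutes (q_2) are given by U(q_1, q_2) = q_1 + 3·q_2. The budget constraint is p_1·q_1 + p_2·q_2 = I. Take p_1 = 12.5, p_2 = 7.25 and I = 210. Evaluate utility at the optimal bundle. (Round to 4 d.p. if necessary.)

Linear utility — the consumer picks whichever good has higher MU/price: 1/12.5 = 0.08 vs 3/7.25 = 0.4138.
q_2 gives more utility per dollar, so spend all income on q_2: q_2* = I/p_2, q_1* = 0.
Numerically: q_1* = 0, q_2* = 28.9655.
Utility at the optimum: U(0, 28.9655) = 86.8966.

V = 86.8966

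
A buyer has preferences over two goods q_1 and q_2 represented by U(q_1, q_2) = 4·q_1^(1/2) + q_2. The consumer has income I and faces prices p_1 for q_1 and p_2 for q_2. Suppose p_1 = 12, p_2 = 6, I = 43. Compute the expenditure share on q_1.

share on q_1 = 0.2791

Set MRS = p_1/p_2: 2·q_1^(−1/2) = p_1/p_2.
Solve: √q_1 = 2·p_2/p_1, so q_1*(p_1,p_2) = (2·p_2/p_1)², and q_2* = (I − p_1·q_1*)/p_2.
Plugging in: q_1* = (2·6/12)² = 1, q_2* = 5.1667.
Expenditure on q_1: 12·1 = 12; share = 0.2791.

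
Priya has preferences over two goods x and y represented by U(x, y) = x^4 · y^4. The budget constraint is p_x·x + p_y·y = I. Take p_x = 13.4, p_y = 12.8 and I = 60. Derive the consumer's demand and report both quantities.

At p_x=13.4, p_y=12.8, I=60: x* = 0.5·60/13.4 = 2.2388, y* = 2.3438.

x* = 2.2388, y* = 2.3438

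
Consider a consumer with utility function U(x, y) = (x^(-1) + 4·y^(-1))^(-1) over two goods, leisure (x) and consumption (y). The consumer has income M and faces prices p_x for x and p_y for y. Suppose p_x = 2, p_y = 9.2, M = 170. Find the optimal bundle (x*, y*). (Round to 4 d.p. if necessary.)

MRS = MU_x/MU_y = (1/4)·(y/x)^(2). Set equal to p_x/p_y.
Hence y/x = (4·p_x/p_y)^(1/(2)), i.e. raised to the 0.5 power.
Substitute y = (y/x)·x into the budget: x* = M/(p_x + p_y·(y/x)).
Numerically y/x = 0.932505, so x* = 170/(2 + 9.2·0.932505) = 16.0695 and y* = 0.932505·16.0695 = 14.9849.

x* = 16.0695, y* = 14.9849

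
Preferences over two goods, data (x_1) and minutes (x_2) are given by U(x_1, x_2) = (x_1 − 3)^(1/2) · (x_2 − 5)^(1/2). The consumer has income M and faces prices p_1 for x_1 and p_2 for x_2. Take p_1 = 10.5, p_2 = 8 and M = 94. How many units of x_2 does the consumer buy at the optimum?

x_2* = 6.4062

Let x_1' = x_1−3, x_2' = x_2−5. MRS = x_2'/x_1' = p_1/p_2.
Substituting into the budget: x_1* = 3 + 0.5·(M − 3·p_1 − 5·p_2)/p_1, and x_2* = 5 + 0.5·(…)/p_2.
Discretionary income = 94 − 3·10.5 − 5·8 = 22.5; x_2* = 5 + 0.5·22.5/8 = 6.4062.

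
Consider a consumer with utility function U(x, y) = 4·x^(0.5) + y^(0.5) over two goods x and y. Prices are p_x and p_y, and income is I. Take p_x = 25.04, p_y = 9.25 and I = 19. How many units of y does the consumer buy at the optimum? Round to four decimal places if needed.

y* = 0.2972

From the CES first-order condition, 4·(y/x)^(0.5) = p_x/p_y.
Hence y/x = ((1/4)·p_x/p_y)^(1/(0.5)), i.e. raised to the 2 power.
Substitute y = (y/x)·x into the budget: x* = I/(p_x + p_y·(y/x)).
Numerically y/x = 0.458, so x* = 19/(25.04 + 9.25·0.458) = 0.649 and y* = 0.458·0.649 = 0.2972.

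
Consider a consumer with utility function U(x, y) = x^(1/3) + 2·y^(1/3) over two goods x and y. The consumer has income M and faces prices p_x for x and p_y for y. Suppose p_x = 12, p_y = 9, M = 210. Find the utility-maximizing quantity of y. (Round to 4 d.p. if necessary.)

y* = 17.8637

MRS = MU_x/MU_y = (1/2)·(y/x)^(2/3). Set equal to p_x/p_y.
Solve for the ratio: y/x = [2·p_x/p_y]^(1.5).
Substitute y = (y/x)·x into the budget: x* = M/(p_x + p_y·(y/x)).
Numerically y/x = 4.354648, so x* = 210/(12 + 9·4.354648) = 4.1022 and y* = 4.354648·4.1022 = 17.8637.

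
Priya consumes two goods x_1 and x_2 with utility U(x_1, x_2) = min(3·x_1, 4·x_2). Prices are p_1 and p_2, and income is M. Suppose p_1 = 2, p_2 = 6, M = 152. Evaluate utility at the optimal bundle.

V = 70.1538

With perfect complements, no substitution: consume in ratio x_1:x_2 = 4:3.
Budget: p_1·x_1 + p_2·(3/4)·x_1 = M, so (4·p_1 + 3·p_2)·x_1 = 4·M.
Demand: x_1*(p_1,p_2,M) = 4·M/(4·p_1 + 3·p_2), x_2* = 3·M/(4·p_1 + 3·p_2).
Here 4·2 + 3·6 = 26, giving x_1* = 23.3846 and x_2* = 17.5385.
Utility at the optimum: U(23.3846, 17.5385) = 70.1538.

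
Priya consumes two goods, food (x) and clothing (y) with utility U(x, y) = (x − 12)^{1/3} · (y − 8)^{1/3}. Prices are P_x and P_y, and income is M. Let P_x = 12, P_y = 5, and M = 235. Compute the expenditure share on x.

This is Cobb-Douglas in (x−12, y−8): tangency gives 1/3·P_y·(y−8) = 1/3·P_x·(x−12).
After buying the subsistence bundle (12, 8), a share 0.5 of the remaining income goes to x: x* = 12 + 0.5·(M − 12P_x − 8P_y)/P_x.
Discretionary income = 235 − 12·12 − 8·5 = 51; x* = 12 + 0.5·51/12 = 14.125; y* = 8 + 0.5·51/5 = 13.1.
Expenditure on x: 12·14.125 = 169.5; share = 0.7213.

share on x = 0.7213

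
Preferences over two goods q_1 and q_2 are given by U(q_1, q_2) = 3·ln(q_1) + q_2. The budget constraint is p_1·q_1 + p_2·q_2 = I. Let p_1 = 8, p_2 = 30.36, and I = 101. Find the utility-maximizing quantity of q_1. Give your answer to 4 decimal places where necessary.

q_1* = 11.385

Set MRS = p_1/p_2: (3/q_1)/1 = p_1/p_2.
So q_1*(p_1,p_2) = 3·p_2/p_1, independent of income; and q_2* = (I − 3·p_2)/p_2.
At the given prices: q_1* = 3·30.36/8 = 11.385.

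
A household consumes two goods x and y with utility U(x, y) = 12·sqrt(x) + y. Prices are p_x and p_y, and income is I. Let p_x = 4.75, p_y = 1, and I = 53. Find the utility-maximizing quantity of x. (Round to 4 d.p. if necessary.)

x* = 1.5956

MU_x = 6/√x, MU_y = 1. Tangency: 6/√x = p_x/p_y.
Thus x* = (6·p_y/p_x)² — independent of I — with the rest of income spent on y.
Plugging in: x* = (6·1/4.75)² = 1.5956.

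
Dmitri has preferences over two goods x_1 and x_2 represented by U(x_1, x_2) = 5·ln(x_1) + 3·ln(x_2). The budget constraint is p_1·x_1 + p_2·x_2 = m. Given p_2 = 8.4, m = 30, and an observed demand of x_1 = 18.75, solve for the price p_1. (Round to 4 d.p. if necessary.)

p_1 = 1

MU_x_1/MU_x_2 = (5·x_2)/(3·x_1); tangency sets this equal to p_1/p_2.
So 5·p_2·x_2 = 3·p_1·x_1; combined with the budget, a share 0.625 of income goes to x_1.
Demand: x_1*(p_1,p_2,m) = 0.625·m/p_1 and x_2* = 0.375·m/p_2.
Set x_1* = 18.75 in the demand function and solve for p_1: p_1 = 1.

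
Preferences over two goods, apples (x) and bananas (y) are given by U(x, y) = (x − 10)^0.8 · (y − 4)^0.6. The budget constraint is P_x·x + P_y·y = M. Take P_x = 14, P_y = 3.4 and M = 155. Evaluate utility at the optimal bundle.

V = 0.0358

MRS = (4/3)·(y−4)/(x−10). Tangency with P_x/P_y gives y−4 = (3/4)·(P_x/P_y)·(x−10).
Substituting into the budget: x* = 10 + 4/7·(M − 10·P_x − 4·P_y)/P_x, and y* = 4 + 3/7·(…)/P_y.
Discretionary income = 155 − 10·14 − 4·3.4 = 1.4; x* = 10 + 4/7·1.4/14 = 10.0571; y* = 4 + 3/7·1.4/3.4 = 4.1765.
Utility at the optimum: U(10.0571, 4.1765) = 0.0358.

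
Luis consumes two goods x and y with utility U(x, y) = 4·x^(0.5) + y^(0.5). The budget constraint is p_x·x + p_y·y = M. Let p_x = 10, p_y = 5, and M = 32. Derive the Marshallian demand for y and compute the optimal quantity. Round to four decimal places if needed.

MRS = MU_x/MU_y = 4·(y/x)^(0.5). Set equal to p_x/p_y.
Hence y/x = ((1/4)·p_x/p_y)^(1/(0.5)), i.e. raised to the 2 power.
Substitute y = (y/x)·x into the budget: x* = M/(p_x + p_y·(y/x)).
Numerically y/x = 0.25, so x* = 32/(10 + 5·0.25) = 2.8444 and y* = 0.25·2.8444 = 0.7111.

y* = 0.7111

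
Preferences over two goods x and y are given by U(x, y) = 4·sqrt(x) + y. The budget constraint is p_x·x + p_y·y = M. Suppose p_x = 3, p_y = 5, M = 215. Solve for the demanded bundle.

Set MRS = p_x/p_y: 2·x^(−1/2) = p_x/p_y.
Thus x* = (2·p_y/p_x)² — independent of M — with the rest of income spent on y.
Plugging in: x* = (2·5/3)² = 11.1111, y* = 36.3333.

x* = 11.1111, y* = 36.3333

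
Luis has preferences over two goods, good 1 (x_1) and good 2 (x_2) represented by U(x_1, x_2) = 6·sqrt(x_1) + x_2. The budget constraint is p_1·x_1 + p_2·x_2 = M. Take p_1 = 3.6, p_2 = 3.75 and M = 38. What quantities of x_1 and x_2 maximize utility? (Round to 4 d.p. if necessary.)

x_1* = 9.7656, x_2* = 0.7583

Utility is quasi-linear in x_2; the FOC for x_1 is 3/√x_1 = p_1/p_2.
Solve: √x_1 = 3·p_2/p_1, so x_1*(p_1,p_2) = (3·p_2/p_1)², and x_2* = (M − p_1·x_1*)/p_2.
Plugging in: x_1* = (3·3.75/3.6)² = 9.7656, x_2* = 0.7583.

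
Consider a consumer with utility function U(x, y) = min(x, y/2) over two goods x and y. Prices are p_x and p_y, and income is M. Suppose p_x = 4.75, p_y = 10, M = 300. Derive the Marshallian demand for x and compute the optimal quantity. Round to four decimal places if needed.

x* = 12.1212

With perfect complements, no substitution: consume in ratio x:y = 1:2.
Budget: p_x·x + p_y·2·x = M, so (p_x + 2·p_y)·x = M.
Demand: x*(p_x,p_y,M) = M/(p_x + 2·p_y), y* = 2·M/(p_x + 2·p_y).
Here 4.75 + 2·10 = 24.75, giving x* = 12.1212.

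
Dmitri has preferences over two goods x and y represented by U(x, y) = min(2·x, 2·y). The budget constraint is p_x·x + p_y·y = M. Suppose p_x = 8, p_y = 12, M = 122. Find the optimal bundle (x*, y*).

With perfect complements, no substitution: consume in ratio x:y = 2:2.
Budget: p_x·x + p_y·x = M, so (2·p_x + 2·p_y)·x = 2·M.
Demand: x*(p_x,p_y,M) = 2·M/(2·p_x + 2·p_y), y* = 2·M/(2·p_x + 2·p_y).
Here 2·8 + 2·12 = 40, giving x* = 6.1 and y* = 6.1.

x* = 6.1, y* = 6.1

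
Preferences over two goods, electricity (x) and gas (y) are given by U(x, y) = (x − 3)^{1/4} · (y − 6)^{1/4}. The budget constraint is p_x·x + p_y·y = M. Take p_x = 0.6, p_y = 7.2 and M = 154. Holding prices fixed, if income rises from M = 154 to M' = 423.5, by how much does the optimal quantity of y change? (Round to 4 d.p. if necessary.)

MRS = (y−6)/(x−3). Tangency with p_x/p_y gives y−6 = (p_x/p_y)·(x−3).
Substituting into the budget: x* = 3 + 0.5·(M − 3·p_x − 6·p_y)/p_x, and y* = 6 + 0.5·(…)/p_y.
Discretionary income = 154 − 3·0.6 − 6·7.2 = 109; y* = 6 + 0.5·109/7.2 = 13.5694.
At M' = 423.5: y* = 32.2847. Change: 32.2847 − 13.5694 = 18.7153.

Δy* = 18.7153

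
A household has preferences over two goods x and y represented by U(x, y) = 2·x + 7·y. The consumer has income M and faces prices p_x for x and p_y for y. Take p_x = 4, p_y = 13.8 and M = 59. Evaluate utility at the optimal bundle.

Perfect substitutes: compare marginal utility per dollar. 2/p_x vs 7/p_y → 0.5 vs 0.5072.
y gives more utility per dollar, so spend all income on y: y* = M/p_y, x* = 0.
Numerically: x* = 0, y* = 4.2754.
Utility at the optimum: U(0, 4.2754) = 29.9275.

V = 29.9275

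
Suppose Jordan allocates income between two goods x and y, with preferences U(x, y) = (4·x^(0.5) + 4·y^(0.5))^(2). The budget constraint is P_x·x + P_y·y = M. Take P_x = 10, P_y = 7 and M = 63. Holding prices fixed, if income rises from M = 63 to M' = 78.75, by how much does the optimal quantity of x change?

Δx* = 0.6485

Numerically y/x = 2.040816, so x* = 63/(10 + 7·2.040816) = 2.5941.
At M' = 78.75: x* = 3.2426. Change: 3.2426 − 2.5941 = 0.6485.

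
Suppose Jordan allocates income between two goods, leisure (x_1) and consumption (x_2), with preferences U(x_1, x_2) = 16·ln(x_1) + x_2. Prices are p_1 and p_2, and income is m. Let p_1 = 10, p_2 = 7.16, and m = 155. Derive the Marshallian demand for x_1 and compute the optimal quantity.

Set MRS = p_1/p_2: (16/x_1)/1 = p_1/p_2.
So x_1*(p_1,p_2) = 16·p_2/p_1, independent of income; and x_2* = (m − 16·p_2)/p_2.
At the given prices: x_1* = 16·7.16/10 = 11.456.

x_1* = 11.456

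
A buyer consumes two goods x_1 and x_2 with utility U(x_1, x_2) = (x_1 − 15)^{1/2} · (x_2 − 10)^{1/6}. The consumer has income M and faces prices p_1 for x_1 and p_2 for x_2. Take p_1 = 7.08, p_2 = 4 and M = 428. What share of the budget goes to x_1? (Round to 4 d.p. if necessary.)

share on x_1 = 0.7419

Discretionary income = 428 − 15·7.08 − 10·4 = 281.8; x_1* = 15 + 0.75·281.8/7.08 = 44.8517; x_2* = 10 + 0.25·281.8/4 = 27.6125.
Expenditure on x_1: 7.08·44.8517 = 317.55; share = 0.7419.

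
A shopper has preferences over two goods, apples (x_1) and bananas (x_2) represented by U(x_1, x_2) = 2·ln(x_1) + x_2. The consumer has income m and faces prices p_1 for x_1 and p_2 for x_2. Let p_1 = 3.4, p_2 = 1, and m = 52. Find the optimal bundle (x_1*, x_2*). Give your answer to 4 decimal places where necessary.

MU_x_1 = 2/x_1, MU_x_2 = 1. Tangency: 2/x_1 = p_1/p_2.
So x_1*(p_1,p_2) = 2·p_2/p_1, independent of income; and x_2* = (m − 2·p_2)/p_2.
At the given prices: x_1* = 2·1/3.4 = 0.5882, and x_2* = 50.

x_1* = 0.5882, x_2* = 50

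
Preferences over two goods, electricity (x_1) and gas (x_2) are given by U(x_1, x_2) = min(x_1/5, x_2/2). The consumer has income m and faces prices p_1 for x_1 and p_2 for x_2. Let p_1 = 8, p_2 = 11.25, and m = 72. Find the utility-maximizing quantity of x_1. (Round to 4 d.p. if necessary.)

Leontief preferences: the optimum is at the kink where x_1/5 = x_2/2, i.e. x_2 = (2/5)·x_1.
Budget: p_1·x_1 + p_2·(2/5)·x_1 = m, so (5·p_1 + 2·p_2)·x_1 = 5·m.
Demand: x_1*(p_1,p_2,m) = 5·m/(5·p_1 + 2·p_2), x_2* = 2·m/(5·p_1 + 2·p_2).
Here 5·8 + 2·11.25 = 62.5, giving x_1* = 5.76.

x_1* = 5.76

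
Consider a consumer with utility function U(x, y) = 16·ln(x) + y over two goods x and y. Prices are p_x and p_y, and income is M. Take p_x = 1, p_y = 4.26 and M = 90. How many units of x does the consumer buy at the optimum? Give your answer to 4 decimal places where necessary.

x* = 68.16

MU_x = 16/x, MU_y = 1. Tangency: 16/x = p_x/p_y.
So x*(p_x,p_y) = 16·p_y/p_x, independent of income; and y* = (M − 16·p_y)/p_y.
At the given prices: x* = 16·4.26/1 = 68.16.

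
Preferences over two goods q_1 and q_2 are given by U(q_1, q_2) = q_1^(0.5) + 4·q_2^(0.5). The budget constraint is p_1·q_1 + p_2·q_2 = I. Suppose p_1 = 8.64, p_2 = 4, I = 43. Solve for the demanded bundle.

q_1* = 0.14, q_2* = 10.4477

MRS = MU_q_1/MU_q_2 = (1/4)·(q_2/q_1)^(0.5). Set equal to p_1/p_2.
Hence q_2/q_1 = (4·p_1/p_2)^(1/(0.5)), i.e. raised to the 2 power.
Substitute q_2 = (q_2/q_1)·q_1 into the budget: q_1* = I/(p_1 + p_2·(q_2/q_1)).
Numerically q_2/q_1 = 74.6496, so q_1* = 43/(8.64 + 4·74.6496) = 0.14 and q_2* = 74.6496·0.14 = 10.4477.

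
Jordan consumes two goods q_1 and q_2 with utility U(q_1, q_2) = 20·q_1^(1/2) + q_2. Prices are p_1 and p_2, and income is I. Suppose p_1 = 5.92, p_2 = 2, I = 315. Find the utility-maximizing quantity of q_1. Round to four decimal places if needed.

Plugging in: q_1* = (10·2/5.92)² = 11.4134.

q_1* = 11.4134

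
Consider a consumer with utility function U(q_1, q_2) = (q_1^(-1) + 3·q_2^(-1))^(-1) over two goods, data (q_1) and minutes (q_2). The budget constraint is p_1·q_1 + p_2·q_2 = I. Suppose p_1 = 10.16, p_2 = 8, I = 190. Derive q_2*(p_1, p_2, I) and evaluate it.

q_2* = 14.3884

MU_q_1 ∝ q_1^(-2), MU_q_2 ∝ 3·q_2^(-2), so MRS = (1/3)·(q_2/q_1)^(2) = p_1/p_2.
Solve for the ratio: q_2/q_1 = [3·p_1/p_2]^(0.5).
With the ratio pinned down, the budget gives q_1* = I/(p_1 + p_2·(q_2/q_1)) and q_2* = (q_2/q_1)·q_1*.
Numerically q_2/q_1 = 1.951922, so q_1* = 190/(10.16 + 8·1.951922) = 7.3714 and q_2* = 1.951922·7.3714 = 14.3884.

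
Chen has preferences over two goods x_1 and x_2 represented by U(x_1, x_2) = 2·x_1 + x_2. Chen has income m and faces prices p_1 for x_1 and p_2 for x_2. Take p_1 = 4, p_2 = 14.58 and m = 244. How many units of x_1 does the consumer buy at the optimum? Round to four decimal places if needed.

x_1* = 61

Linear utility — the consumer picks whichever good has higher MU/price: 2/4 = 0.5 vs 1/14.58 = 0.0686.
x_1 gives more utility per dollar, so spend all income on x_1: x_1* = m/p_1, x_2* = 0.
Numerically: x_1* = 61, x_2* = 0.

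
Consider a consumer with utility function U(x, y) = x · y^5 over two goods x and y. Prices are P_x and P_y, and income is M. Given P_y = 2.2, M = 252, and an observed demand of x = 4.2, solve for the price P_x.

MU_x/MU_y = (y)/(5·x); tangency sets this equal to P_x/P_y.
So P_y·y = 5·P_x·x; combined with the budget, a share 1/6 of income goes to x.
Demand: x*(P_x,P_y,M) = 1/6·M/P_x and y* = 5/6·M/P_y.
Set x* = 4.2 in the demand function and solve for P_x: P_x = 10.

P_x = 10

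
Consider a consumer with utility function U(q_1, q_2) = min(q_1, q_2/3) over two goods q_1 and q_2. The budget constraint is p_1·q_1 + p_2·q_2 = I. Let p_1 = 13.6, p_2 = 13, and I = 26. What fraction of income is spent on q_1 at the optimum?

share on q_1 = 0.2586

Leontief preferences: the optimum is at the kink where q_1/1 = q_2/3, i.e. q_2 = 3·q_1.
Budget: p_1·q_1 + p_2·3·q_1 = I, so (p_1 + 3·p_2)·q_1 = I.
Demand: q_1*(p_1,p_2,I) = I/(p_1 + 3·p_2), q_2* = 3·I/(p_1 + 3·p_2).
Here 13.6 + 3·13 = 52.6, giving q_1* = 0.4943 and q_2* = 1.4829.
Expenditure on q_1: 13.6·0.4943 = 6.7224; share = 0.2586.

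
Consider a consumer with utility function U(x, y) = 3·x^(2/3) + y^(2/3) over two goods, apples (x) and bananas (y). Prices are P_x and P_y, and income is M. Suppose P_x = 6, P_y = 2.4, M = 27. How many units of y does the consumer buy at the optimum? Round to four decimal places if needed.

From the CES first-order condition, 3·(y/x)^(1/3) = P_x/P_y.
Hence y/x = ((1/3)·P_x/P_y)^(1/(1/3)), i.e. raised to the 3 power.
Substitute y = (y/x)·x into the budget: x* = M/(P_x + P_y·(y/x)).
Numerically y/x = 0.578704, so x* = 27/(6 + 2.4·0.578704) = 3.6541 and y* = 0.578704·3.6541 = 2.1147.

y* = 2.1147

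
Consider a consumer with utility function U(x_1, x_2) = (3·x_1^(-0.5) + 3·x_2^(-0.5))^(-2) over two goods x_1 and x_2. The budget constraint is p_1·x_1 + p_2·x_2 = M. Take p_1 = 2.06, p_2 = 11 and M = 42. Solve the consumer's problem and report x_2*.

MRS = MU_x_1/MU_x_2 = (x_2/x_1)^(1.5). Set equal to p_1/p_2.
Solve for the ratio: x_2/x_1 = [p_1/p_2]^(2/3).
Substitute x_2 = (x_2/x_1)·x_1 into the budget: x_1* = M/(p_1 + p_2·(x_2/x_1)).
Numerically x_2/x_1 = 0.327328, so x_1* = 42/(2.06 + 11·0.327328) = 7.4197 and x_2* = 0.327328·7.4197 = 2.4287.

x_2* = 2.4287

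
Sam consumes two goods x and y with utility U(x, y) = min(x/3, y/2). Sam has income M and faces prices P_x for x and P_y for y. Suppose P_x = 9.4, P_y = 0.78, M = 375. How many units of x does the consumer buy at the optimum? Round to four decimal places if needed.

x* = 37.8024

Demand: x*(P_x,P_y,M) = 3·M/(3·P_x + 2·P_y), y* = 2·M/(3·P_x + 2·P_y).
Here 3·9.4 + 2·0.78 = 29.76, giving x* = 37.8024.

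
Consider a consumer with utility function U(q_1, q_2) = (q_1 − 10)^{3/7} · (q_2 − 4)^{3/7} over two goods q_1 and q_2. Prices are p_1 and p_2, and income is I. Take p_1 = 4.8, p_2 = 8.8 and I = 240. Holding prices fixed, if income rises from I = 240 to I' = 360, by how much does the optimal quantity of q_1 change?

Let q_1' = q_1−10, q_2' = q_2−4. MRS = q_2'/q_1' = p_1/p_2.
After buying the subsistence bundle (10, 4), a share 0.5 of the remaining income goes to q_1: q_1* = 10 + 0.5·(I − 10p_1 − 4p_2)/p_1.
Discretionary income = 240 − 10·4.8 − 4·8.8 = 156.8; q_1* = 10 + 0.5·156.8/4.8 = 26.3333.
At I' = 360: q_1* = 38.8333. Change: 38.8333 − 26.3333 = 12.5.

Δq_1* = 12.5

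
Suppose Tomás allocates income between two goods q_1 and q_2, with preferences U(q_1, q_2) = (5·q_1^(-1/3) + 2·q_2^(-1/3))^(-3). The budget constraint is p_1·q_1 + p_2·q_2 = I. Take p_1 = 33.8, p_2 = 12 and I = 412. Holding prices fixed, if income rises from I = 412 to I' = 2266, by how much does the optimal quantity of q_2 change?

Δq_2* = 43.2088

From the CES first-order condition, (5/2)·(q_2/q_1)^(4/3) = p_1/p_2.
Solve for the ratio: q_2/q_1 = [(2/5)·p_1/p_2]^(0.75).
Substitute q_2 = (q_2/q_1)·q_1 into the budget: q_1* = I/(p_1 + p_2·(q_2/q_1)).
Numerically q_2/q_1 = 1.09357, so q_1* = 412/(33.8 + 12·1.09357) = 8.7804 and q_2* = 1.09357·8.7804 = 9.602.
At I' = 2266: q_2* = 52.8107. Change: 52.8107 − 9.602 = 43.2088.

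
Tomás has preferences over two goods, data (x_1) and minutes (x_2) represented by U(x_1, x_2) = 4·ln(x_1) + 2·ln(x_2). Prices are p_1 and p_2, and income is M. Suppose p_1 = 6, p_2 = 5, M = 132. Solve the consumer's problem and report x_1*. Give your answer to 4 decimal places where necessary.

Tangency: MRS = 2·x_2/x_1 = p_1/p_2.
Rearranging, p_2·x_2 = (1/2)·p_1·x_1. Substituting into the budget gives p_1·x_1·(1 + (1/2)) = M.
Demand: x_1*(p_1,p_2,M) = 2/3·M/p_1 and x_2* = 1/3·M/p_2.
At p_1=6, p_2=5, M=132: x_1* = 2/3·132/6 = 14.6667.

x_1* = 14.6667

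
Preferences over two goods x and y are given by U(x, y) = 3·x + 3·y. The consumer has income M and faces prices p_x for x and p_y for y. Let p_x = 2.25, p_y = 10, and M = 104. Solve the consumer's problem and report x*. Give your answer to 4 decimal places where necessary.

Linear utility — the consumer picks whichever good has higher MU/price: 3/2.25 = 1.3333 vs 3/10 = 0.3.
x gives more utility per dollar, so spend all income on x: x* = M/p_x, y* = 0.
Numerically: x* = 46.2222, y* = 0.

x* = 46.2222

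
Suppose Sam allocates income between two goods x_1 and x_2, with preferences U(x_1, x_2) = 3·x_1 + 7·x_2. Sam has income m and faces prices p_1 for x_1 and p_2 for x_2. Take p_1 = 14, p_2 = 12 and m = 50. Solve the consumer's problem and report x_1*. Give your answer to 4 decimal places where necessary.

x_1* = 0

Perfect substitutes: compare marginal utility per dollar. 3/p_1 vs 7/p_2 → 0.2143 vs 0.5833.
x_2 gives more utility per dollar, so spend all income on x_2: x_2* = m/p_2, x_1* = 0.
Numerically: x_1* = 0, x_2* = 4.1667.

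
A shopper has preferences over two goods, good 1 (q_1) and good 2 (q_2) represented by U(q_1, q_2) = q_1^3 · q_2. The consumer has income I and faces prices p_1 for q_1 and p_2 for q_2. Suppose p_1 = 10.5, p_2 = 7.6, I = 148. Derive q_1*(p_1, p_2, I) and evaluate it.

q_1* = 10.5714

The MRS is 3·q_2/q_1. Set MRS = p_1/p_2.
Rearranging, p_2·q_2 = (1/3)·p_1·q_1. Substituting into the budget gives p_1·q_1·(1 + (1/3)) = I.
Demand: q_1*(p_1,p_2,I) = 0.75·I/p_1 and q_2* = 0.25·I/p_2.
At p_1=10.5, p_2=7.6, I=148: q_1* = 0.75·148/10.5 = 10.5714.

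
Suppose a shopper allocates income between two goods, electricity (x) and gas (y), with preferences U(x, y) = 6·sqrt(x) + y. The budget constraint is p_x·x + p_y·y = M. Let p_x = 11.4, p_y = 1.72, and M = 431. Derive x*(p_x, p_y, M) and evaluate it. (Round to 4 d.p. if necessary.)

Set MRS = p_x/p_y: 3·x^(−1/2) = p_x/p_y.
Solve: √x = 3·p_y/p_x, so x*(p_x,p_y) = (3·p_y/p_x)², and y* = (M − p_x·x*)/p_y.
Plugging in: x* = (3·1.72/11.4)² = 0.2049.

x* = 0.2049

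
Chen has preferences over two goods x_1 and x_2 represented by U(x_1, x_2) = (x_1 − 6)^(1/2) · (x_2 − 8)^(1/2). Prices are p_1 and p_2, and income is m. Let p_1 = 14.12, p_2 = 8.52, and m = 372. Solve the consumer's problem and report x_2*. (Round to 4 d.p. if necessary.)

x_2* = 20.8592

Let x_1' = x_1−6, x_2' = x_2−8. MRS = x_2'/x_1' = p_1/p_2.
Substituting into the budget: x_1* = 6 + 0.5·(m − 6·p_1 − 8·p_2)/p_1, and x_2* = 8 + 0.5·(…)/p_2.
Discretionary income = 372 − 6·14.12 − 8·8.52 = 219.12; x_2* = 8 + 0.5·219.12/8.52 = 20.8592.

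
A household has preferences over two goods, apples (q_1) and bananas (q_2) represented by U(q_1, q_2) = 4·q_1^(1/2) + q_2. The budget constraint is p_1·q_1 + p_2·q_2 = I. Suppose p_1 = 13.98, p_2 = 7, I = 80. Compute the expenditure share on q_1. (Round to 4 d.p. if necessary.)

share on q_1 = 0.1753

Solve: √q_1 = 2·p_2/p_1, so q_1*(p_1,p_2) = (2·p_2/p_1)², and q_2* = (I − p_1·q_1*)/p_2.
Plugging in: q_1* = (2·7/13.98)² = 1.0029, q_2* = 9.4257.
Expenditure on q_1: 13.98·1.0029 = 14.02; share = 0.1753.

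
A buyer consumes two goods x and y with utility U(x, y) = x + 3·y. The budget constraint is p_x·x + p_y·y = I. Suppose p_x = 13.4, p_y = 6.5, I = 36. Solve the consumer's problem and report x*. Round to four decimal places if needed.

x* = 0

Perfect substitutes: compare marginal utility per dollar. 1/p_x vs 3/p_y → 0.0746 vs 0.4615.
y gives more utility per dollar, so spend all income on y: y* = I/p_y, x* = 0.
Numerically: x* = 0, y* = 5.5385.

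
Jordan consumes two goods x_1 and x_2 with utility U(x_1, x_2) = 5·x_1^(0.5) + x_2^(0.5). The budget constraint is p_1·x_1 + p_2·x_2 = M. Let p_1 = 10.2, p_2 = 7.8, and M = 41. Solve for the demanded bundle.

x_1* = 3.8198, x_2* = 0.2613

MRS = MU_x_1/MU_x_2 = 5·(x_2/x_1)^(0.5). Set equal to p_1/p_2.
Solve for the ratio: x_2/x_1 = [(1/5)·p_1/p_2]^(2).
Substitute x_2 = (x_2/x_1)·x_1 into the budget: x_1* = M/(p_1 + p_2·(x_2/x_1)).
Numerically x_2/x_1 = 0.068402, so x_1* = 41/(10.2 + 7.8·0.068402) = 3.8198 and x_2* = 0.068402·3.8198 = 0.2613.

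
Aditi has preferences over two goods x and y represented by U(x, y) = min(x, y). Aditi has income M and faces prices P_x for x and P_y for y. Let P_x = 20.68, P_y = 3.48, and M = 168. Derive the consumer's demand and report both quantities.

Leontief preferences: the optimum is at the kink where x/1 = y/1, i.e. y = x.
Budget: P_x·x + P_y·x = M, so (P_x + P_y)·x = M.
Demand: x*(P_x,P_y,M) = M/(P_x + P_y), y* = M/(P_x + P_y).
Here 20.68 + 3.48 = 24.16, giving x* = 6.9536 and y* = 6.9536.

x* = 6.9536, y* = 6.9536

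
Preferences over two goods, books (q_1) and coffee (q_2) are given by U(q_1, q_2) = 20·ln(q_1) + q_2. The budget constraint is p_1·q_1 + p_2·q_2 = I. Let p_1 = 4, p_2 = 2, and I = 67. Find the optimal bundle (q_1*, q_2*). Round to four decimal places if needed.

MU_q_1 = 20/q_1, MU_q_2 = 1. Tangency: 20/q_1 = p_1/p_2.
So q_1*(p_1,p_2) = 20·p_2/p_1, independent of income; and q_2* = (I − 20·p_2)/p_2.
At the given prices: q_1* = 20·2/4 = 10, and q_2* = 13.5.

q_1* = 10, q_2* = 13.5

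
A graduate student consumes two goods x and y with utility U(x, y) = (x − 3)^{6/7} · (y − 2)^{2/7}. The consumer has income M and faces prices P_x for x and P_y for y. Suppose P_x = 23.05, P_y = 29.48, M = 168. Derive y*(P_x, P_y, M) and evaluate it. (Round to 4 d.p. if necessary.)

y* = 2.3383

Substituting into the budget: x* = 3 + 0.75·(M − 3·P_x − 2·P_y)/P_x, and y* = 2 + 0.25·(…)/P_y.
Discretionary income = 168 − 3·23.05 − 2·29.48 = 39.89; y* = 2 + 0.25·39.89/29.48 = 2.3383.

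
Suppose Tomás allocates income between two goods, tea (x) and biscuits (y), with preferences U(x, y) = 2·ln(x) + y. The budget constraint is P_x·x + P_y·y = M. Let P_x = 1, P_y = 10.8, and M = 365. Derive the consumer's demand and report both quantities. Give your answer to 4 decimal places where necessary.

Set MRS = P_x/P_y: (2/x)/1 = P_x/P_y.
So x*(P_x,P_y) = 2·P_y/P_x, independent of income; and y* = (M − 2·P_y)/P_y.
At the given prices: x* = 2·10.8/1 = 21.6, and y* = 31.7963.

x* = 21.6, y* = 31.7963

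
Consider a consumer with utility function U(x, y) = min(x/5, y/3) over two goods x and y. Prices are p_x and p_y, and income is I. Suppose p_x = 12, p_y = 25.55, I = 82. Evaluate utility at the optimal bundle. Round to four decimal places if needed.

Here 5·12 + 3·25.55 = 136.65, giving x* = 3.0004 and y* = 1.8002.
Utility at the optimum: U(3.0004, 1.8002) = 0.6001.

V = 0.6001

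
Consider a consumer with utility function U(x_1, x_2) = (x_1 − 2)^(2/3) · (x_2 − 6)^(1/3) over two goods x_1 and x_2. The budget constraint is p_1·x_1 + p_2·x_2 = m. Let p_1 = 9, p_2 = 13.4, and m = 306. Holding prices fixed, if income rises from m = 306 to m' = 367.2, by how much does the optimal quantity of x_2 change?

MRS = 2·(x_2−6)/(x_1−2). Tangency with p_1/p_2 gives x_2−6 = (1/2)·(p_1/p_2)·(x_1−2).
Substituting into the budget: x_1* = 2 + 2/3·(m − 2·p_1 − 6·p_2)/p_1, and x_2* = 6 + 1/3·(…)/p_2.
Discretionary income = 306 − 2·9 − 6·13.4 = 207.6; x_2* = 6 + 1/3·207.6/13.4 = 11.1642.
At m' = 367.2: x_2* = 12.6866. Change: 12.6866 − 11.1642 = 1.5224.

Δx_2* = 1.5224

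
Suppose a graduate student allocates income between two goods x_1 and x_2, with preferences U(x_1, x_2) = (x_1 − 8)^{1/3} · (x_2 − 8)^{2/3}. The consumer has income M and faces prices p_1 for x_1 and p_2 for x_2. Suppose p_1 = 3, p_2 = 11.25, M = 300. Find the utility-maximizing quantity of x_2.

Let x_1' = x_1−8, x_2' = x_2−8. MRS = (1/2)·x_2'/x_1' = p_1/p_2.
After buying the subsistence bundle (8, 8), a share 1/3 of the remaining income goes to x_1: x_1* = 8 + 1/3·(M − 8p_1 − 8p_2)/p_1.
Discretionary income = 300 − 8·3 − 8·11.25 = 186; x_2* = 8 + 2/3·186/11.25 = 19.0222.

x_2* = 19.0222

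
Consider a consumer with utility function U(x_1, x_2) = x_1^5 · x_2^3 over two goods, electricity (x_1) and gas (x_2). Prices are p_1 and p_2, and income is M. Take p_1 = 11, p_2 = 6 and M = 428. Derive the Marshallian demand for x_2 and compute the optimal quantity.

x_2* = 26.75

The MRS is (5/3)·x_2/x_1. Set MRS = p_1/p_2.
So 5·p_2·x_2 = 3·p_1·x_1; combined with the budget, a share 0.625 of income goes to x_1.
Demand: x_1*(p_1,p_2,M) = 0.625·M/p_1 and x_2* = 0.375·M/p_2.
At p_1=11, p_2=6, M=428: x_2* = 0.375·428/6 = 26.75.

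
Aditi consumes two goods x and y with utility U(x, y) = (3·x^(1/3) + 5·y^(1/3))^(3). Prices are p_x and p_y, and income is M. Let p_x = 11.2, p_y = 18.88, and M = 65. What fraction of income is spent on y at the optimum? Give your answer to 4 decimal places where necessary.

share on y = 0.6237

From the CES first-order condition, (3/5)·(y/x)^(2/3) = p_x/p_y.
Hence y/x = ((5/3)·p_x/p_y)^(1/(2/3)), i.e. raised to the 1.5 power.
Substitute y = (y/x)·x into the budget: x* = M/(p_x + p_y·(y/x)).
Numerically y/x = 0.983099, so x* = 65/(11.2 + 18.88·0.983099) = 2.1841 and y* = 0.983099·2.1841 = 2.1472.
Expenditure on y: 18.88·2.1472 = 40.5384; share = 0.6237.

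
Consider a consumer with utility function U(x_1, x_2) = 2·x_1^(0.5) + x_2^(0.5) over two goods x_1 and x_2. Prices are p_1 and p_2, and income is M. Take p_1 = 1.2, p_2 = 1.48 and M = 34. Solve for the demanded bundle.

MRS = MU_x_1/MU_x_2 = 2·(x_2/x_1)^(0.5). Set equal to p_1/p_2.
Hence x_2/x_1 = ((1/2)·p_1/p_2)^(1/(0.5)), i.e. raised to the 2 power.
Substitute x_2 = (x_2/x_1)·x_1 into the budget: x_1* = M/(p_1 + p_2·(x_2/x_1)).
Numerically x_2/x_1 = 0.164354, so x_1* = 34/(1.2 + 1.48·0.164354) = 23.5581 and x_2* = 0.164354·23.5581 = 3.8718.

x_1* = 23.5581, x_2* = 3.8718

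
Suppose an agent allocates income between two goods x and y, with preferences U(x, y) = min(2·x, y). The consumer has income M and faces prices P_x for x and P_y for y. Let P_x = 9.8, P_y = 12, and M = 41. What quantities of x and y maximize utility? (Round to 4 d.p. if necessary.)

Leontief preferences: the optimum is at the kink where x/1 = y/2, i.e. y = 2·x.
Budget: P_x·x + P_y·2·x = M, so (P_x + 2·P_y)·x = M.
Demand: x*(P_x,P_y,M) = M/(P_x + 2·P_y), y* = 2·M/(P_x + 2·P_y).
Here 9.8 + 2·12 = 33.8, giving x* = 1.213 and y* = 2.426.

x* = 1.213, y* = 2.426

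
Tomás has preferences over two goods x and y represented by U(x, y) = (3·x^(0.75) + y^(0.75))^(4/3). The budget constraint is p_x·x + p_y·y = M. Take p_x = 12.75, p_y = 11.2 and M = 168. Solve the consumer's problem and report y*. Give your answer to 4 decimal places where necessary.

MU_x ∝ 3·x^(-0.25), MU_y ∝ y^(-0.25), so MRS = 3·(y/x)^(0.25) = p_x/p_y.
Hence y/x = ((1/3)·p_x/p_y)^(1/(0.25)), i.e. raised to the 4 power.
Substitute y = (y/x)·x into the budget: x* = M/(p_x + p_y·(y/x)).
Numerically y/x = 0.020734, so x* = 168/(12.75 + 11.2·0.020734) = 12.9408 and y* = 0.020734·12.9408 = 0.2683.

y* = 0.2683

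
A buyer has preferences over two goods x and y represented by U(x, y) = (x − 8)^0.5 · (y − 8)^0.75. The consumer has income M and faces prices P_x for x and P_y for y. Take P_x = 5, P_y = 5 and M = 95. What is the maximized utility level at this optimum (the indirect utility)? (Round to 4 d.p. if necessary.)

V = 1.7023

MRS = (2/3)·(y−8)/(x−8). Tangency with P_x/P_y gives y−8 = (3/2)·(P_x/P_y)·(x−8).
After buying the subsistence bundle (8, 8), a share 0.4 of the remaining income goes to x: x* = 8 + 0.4·(M − 8P_x − 8P_y)/P_x.
Discretionary income = 95 − 8·5 − 8·5 = 15; x* = 8 + 0.4·15/5 = 9.2; y* = 8 + 0.6·15/5 = 9.8.
Utility at the optimum: U(9.2, 9.8) = 1.7023.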